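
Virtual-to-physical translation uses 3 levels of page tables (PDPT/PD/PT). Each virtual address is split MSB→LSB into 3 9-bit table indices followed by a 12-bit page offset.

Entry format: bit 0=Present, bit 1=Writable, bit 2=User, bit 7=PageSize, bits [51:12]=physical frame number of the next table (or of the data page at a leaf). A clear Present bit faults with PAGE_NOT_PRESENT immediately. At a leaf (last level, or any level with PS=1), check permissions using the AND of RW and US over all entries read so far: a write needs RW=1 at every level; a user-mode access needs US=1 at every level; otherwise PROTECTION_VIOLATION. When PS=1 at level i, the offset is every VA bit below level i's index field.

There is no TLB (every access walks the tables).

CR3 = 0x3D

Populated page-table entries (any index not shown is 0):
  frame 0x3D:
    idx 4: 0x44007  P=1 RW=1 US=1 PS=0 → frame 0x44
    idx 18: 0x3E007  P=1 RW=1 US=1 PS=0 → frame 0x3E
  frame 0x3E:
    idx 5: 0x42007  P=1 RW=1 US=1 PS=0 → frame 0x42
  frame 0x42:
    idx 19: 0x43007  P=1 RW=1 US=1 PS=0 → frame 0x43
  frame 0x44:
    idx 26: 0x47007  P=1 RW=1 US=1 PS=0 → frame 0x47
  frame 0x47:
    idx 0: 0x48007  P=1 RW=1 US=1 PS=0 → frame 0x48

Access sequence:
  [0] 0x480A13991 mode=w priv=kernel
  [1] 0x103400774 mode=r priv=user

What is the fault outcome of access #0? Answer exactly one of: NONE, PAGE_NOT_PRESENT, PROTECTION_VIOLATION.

Walk each access:
#0 VA=0x480A13991 (w,kernel):
  lvl0: tbl 0x3D, slot 18 ⇒ 0x3E007 (P1/RW1/US1/PS0)
  lvl1: tbl 0x3E, slot 5 ⇒ 0x42007 (P1/RW1/US1/PS0)
  lvl2: tbl 0x42, slot 19 ⇒ 0x43007 (P1/RW1/US1/PS0)
  → PA=0x43991  (3 entries read)
#1 VA=0x103400774 (r,user):
  lvl0: tbl 0x3D, slot 4 ⇒ 0x44007 (P1/RW1/US1/PS0)
  lvl1: tbl 0x44, slot 26 ⇒ 0x47007 (P1/RW1/US1/PS0)
  lvl2: tbl 0x47, slot 0 ⇒ 0x48007 (P1/RW1/US1/PS0)
  → PA=0x48774  (3 entries read)

Access #0 fault: NONE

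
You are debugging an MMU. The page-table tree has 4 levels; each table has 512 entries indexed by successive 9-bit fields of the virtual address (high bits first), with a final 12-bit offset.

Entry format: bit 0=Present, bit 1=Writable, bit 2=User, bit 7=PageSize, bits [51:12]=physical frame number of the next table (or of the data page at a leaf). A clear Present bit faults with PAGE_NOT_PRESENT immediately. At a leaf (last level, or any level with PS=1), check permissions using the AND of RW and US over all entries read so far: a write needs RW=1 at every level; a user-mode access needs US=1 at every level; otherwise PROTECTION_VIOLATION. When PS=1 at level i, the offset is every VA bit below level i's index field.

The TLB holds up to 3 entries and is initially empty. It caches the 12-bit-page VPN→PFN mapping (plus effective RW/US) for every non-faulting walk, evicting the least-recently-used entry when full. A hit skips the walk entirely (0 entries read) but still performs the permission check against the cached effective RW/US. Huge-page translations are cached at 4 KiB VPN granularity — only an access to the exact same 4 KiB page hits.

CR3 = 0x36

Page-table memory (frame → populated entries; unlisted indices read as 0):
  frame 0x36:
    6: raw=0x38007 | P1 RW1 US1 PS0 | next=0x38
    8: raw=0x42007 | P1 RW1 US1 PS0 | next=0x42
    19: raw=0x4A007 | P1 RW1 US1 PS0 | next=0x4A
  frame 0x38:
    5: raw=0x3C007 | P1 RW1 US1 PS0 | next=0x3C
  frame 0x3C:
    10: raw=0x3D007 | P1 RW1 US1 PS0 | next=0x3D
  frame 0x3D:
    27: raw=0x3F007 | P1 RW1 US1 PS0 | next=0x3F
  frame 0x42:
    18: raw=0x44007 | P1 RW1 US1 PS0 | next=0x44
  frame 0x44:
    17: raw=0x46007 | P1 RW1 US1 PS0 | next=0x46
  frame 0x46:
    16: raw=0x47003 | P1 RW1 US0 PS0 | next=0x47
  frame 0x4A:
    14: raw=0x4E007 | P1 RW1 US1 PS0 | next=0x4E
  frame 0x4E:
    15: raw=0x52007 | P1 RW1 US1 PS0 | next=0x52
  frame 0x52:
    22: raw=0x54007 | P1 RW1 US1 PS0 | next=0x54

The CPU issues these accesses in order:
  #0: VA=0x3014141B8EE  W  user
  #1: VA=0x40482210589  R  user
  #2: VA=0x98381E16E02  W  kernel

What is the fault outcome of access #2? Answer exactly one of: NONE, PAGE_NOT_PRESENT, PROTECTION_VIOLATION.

Per-access translation:
#0 VA=0x3014141B8EE (w,user):
  [0] read 0x36 idx=6: raw=0x38007 flags P=1 W=1 U=1 S=0
  [1] read 0x38 idx=5: raw=0x3C007 flags P=1 W=1 U=1 S=0
  [2] read 0x3C idx=10: raw=0x3D007 flags P=1 W=1 U=1 S=0
  [3] read 0x3D idx=27: raw=0x3F007 flags P=1 W=1 U=1 S=0
  ✓ 0x3F8EE  — 4 lookups
#1 VA=0x40482210589 (r,user):
  [0] read 0x36 idx=8: raw=0x42007 flags P=1 W=1 U=1 S=0
  [1] read 0x42 idx=18: raw=0x44007 flags P=1 W=1 U=1 S=0
  [2] read 0x44 idx=17: raw=0x46007 flags P=1 W=1 U=1 S=0
  [3] read 0x46 idx=16: raw=0x47003 flags P=1 W=1 U=0 S=0
  → PROTECTION_VIOLATION  (4 entries read)
#2 VA=0x98381E16E02 (w,kernel):
  [0] read 0x36 idx=19: raw=0x4A007 flags P=1 W=1 U=1 S=0
  [1] read 0x4A idx=14: raw=0x4E007 flags P=1 W=1 U=1 S=0
  [2] read 0x4E idx=15: raw=0x52007 flags P=1 W=1 U=1 S=0
  [3] read 0x52 idx=22: raw=0x54007 flags P=1 W=1 U=1 S=0
  ✓ 0x54E02  — 4 lookups

Access #2 fault: NONE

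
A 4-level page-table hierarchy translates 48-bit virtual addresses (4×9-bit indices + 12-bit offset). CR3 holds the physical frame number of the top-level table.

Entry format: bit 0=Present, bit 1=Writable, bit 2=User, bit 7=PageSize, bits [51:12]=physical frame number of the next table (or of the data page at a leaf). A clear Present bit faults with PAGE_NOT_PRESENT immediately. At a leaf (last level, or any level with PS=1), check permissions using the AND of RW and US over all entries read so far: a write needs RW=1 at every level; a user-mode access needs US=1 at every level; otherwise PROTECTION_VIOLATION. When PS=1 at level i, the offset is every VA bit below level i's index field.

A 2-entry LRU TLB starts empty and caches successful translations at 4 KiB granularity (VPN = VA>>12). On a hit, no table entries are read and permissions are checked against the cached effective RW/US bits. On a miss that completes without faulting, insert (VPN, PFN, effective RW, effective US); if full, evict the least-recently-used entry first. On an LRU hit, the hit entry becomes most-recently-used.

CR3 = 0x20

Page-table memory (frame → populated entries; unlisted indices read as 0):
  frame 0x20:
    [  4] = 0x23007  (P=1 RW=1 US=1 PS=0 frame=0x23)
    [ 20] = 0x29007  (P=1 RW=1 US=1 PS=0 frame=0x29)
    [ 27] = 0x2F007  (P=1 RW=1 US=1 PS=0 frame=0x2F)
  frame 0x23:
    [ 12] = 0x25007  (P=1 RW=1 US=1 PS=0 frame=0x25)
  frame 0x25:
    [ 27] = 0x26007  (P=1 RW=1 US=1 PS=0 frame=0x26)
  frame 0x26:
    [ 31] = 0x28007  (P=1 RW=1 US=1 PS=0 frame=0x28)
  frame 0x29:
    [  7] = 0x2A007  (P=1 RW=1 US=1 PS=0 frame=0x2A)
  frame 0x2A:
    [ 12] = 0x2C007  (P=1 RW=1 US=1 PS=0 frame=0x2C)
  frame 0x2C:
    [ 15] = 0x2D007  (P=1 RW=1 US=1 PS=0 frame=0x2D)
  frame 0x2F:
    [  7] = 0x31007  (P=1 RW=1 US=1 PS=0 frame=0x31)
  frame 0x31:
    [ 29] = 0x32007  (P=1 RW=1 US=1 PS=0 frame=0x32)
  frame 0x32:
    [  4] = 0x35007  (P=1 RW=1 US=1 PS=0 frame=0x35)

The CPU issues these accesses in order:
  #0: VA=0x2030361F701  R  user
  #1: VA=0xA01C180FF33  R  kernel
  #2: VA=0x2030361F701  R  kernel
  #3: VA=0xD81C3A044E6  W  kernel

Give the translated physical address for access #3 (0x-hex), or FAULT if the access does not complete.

Per-access translation:
#0 VA=0x2030361F701 (r,user):
  L0 @0x20[4] → 0x23007  P=1,RW=1,US=1,PS=0
  L1 @0x23[12] → 0x25007  P=1,RW=1,US=1,PS=0
  L2 @0x25[27] → 0x26007  P=1,RW=1,US=1,PS=0
  L3 @0x26[31] → 0x28007  P=1,RW=1,US=1,PS=0
  → PA=0x28701  (4 entries read)
#1 VA=0xA01C180FF33 (r,kernel):
  L0 @0x20[20] → 0x29007  P=1,RW=1,US=1,PS=0
  L1 @0x29[7] → 0x2A007  P=1,RW=1,US=1,PS=0
  L2 @0x2A[12] → 0x2C007  P=1,RW=1,US=1,PS=0
  L3 @0x2C[15] → 0x2D007  P=1,RW=1,US=1,PS=0
  → PA=0x2DF33  (4 entries read)
#2 VA=0x2030361F701 (r,kernel):
  TLB hit vpn=0x2030361F → PA=0x28701
#3 VA=0xD81C3A044E6 (w,kernel):
  L0 @0x20[27] → 0x2F007  P=1,RW=1,US=1,PS=0
  L1 @0x2F[7] → 0x31007  P=1,RW=1,US=1,PS=0
  L2 @0x31[29] → 0x32007  P=1,RW=1,US=1,PS=0
  L3 @0x32[4] → 0x35007  P=1,RW=1,US=1,PS=0
  → PA=0x354E6  (4 entries read)

Access #3 PA: 0x354E6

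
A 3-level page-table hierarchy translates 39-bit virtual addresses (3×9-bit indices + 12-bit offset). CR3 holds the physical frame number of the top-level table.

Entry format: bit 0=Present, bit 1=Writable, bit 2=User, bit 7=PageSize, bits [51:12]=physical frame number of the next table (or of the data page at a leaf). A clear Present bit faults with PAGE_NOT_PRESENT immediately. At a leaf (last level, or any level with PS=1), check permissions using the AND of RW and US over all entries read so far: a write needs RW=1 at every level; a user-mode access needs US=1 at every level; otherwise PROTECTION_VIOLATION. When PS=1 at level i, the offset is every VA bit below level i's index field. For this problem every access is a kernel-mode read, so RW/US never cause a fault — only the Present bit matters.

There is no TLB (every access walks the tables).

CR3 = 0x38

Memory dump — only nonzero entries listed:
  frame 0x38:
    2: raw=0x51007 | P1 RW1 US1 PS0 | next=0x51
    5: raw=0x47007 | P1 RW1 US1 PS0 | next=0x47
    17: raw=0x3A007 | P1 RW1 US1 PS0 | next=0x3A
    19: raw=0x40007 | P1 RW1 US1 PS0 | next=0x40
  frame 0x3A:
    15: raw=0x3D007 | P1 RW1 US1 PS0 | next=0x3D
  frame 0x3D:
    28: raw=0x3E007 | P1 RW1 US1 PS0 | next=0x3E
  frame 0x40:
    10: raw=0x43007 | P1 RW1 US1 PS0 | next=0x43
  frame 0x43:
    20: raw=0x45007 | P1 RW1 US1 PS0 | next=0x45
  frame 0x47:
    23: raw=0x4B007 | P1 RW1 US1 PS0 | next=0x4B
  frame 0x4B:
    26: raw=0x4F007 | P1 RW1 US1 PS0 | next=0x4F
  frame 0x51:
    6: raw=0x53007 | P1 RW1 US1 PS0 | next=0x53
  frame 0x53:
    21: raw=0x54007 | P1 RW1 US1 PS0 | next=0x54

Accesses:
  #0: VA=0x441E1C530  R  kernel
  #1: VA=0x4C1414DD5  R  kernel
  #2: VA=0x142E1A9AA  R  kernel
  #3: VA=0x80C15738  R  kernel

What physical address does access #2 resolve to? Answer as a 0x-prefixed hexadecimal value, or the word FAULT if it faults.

Walk each access:
#0 VA=0x441E1C530 (r,kernel):
  lvl0: tbl 0x38, slot 17 ⇒ 0x3A007 (P1/RW1/US1/PS0)
  lvl1: tbl 0x3A, slot 15 ⇒ 0x3D007 (P1/RW1/US1/PS0)
  lvl2: tbl 0x3D, slot 28 ⇒ 0x3E007 (P1/RW1/US1/PS0)
  ⇒ phys 0x3E530  [3 reads]
#1 VA=0x4C1414DD5 (r,kernel):
  lvl0: tbl 0x38, slot 19 ⇒ 0x40007 (P1/RW1/US1/PS0)
  lvl1: tbl 0x40, slot 10 ⇒ 0x43007 (P1/RW1/US1/PS0)
  lvl2: tbl 0x43, slot 20 ⇒ 0x45007 (P1/RW1/US1/PS0)
  ⇒ phys 0x45DD5  [3 reads]
#2 VA=0x142E1A9AA (r,kernel):
  lvl0: tbl 0x38, slot 5 ⇒ 0x47007 (P1/RW1/US1/PS0)
  lvl1: tbl 0x47, slot 23 ⇒ 0x4B007 (P1/RW1/US1/PS0)
  lvl2: tbl 0x4B, slot 26 ⇒ 0x4F007 (P1/RW1/US1/PS0)
  ⇒ phys 0x4F9AA  [3 reads]
#3 VA=0x80C15738 (r,kernel):
  lvl0: tbl 0x38, slot 2 ⇒ 0x51007 (P1/RW1/US1/PS0)
  lvl1: tbl 0x51, slot 6 ⇒ 0x53007 (P1/RW1/US1/PS0)
  lvl2: tbl 0x53, slot 21 ⇒ 0x54007 (P1/RW1/US1/PS0)
  ⇒ phys 0x54738  [3 reads]

Access #2 PA: 0x4F9AA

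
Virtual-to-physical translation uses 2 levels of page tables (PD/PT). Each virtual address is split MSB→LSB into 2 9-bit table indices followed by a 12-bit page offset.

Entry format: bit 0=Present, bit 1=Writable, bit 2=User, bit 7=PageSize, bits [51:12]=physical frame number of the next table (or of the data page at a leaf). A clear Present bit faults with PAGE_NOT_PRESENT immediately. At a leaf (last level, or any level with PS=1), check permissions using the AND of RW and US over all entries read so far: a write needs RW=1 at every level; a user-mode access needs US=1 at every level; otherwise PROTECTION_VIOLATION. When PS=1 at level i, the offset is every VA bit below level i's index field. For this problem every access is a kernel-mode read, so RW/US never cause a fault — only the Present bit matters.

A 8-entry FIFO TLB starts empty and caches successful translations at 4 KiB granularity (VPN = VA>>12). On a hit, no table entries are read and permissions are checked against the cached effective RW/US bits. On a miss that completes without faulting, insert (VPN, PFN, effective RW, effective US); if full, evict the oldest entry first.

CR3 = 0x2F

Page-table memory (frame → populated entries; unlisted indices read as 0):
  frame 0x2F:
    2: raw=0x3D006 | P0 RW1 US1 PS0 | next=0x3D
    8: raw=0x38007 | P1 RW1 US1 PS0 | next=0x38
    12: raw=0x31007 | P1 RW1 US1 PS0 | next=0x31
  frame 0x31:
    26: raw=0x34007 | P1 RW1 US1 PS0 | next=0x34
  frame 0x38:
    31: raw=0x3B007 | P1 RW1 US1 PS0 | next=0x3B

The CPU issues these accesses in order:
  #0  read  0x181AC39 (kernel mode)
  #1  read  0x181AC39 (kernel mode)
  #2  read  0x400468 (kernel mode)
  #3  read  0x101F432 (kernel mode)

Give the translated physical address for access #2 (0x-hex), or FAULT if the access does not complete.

Per-access translation:
#0 VA=0x181AC39 (r,kernel):
  L0 @0x2F[12] → 0x31007  P=1,RW=1,US=1,PS=0
  L1 @0x31[26] → 0x34007  P=1,RW=1,US=1,PS=0
  → PA=0x34C39  (2 entries read)
#1 VA=0x181AC39 (r,kernel):
  TLB hit vpn=0x181A → PA=0x34C39
#2 VA=0x400468 (r,kernel):
  L0 @0x2F[2] → 0x3D006  P=0,RW=1,US=1,PS=0
  ✗ PAGE_NOT_PRESENT  [1 reads]
#3 VA=0x101F432 (r,kernel):
  L0 @0x2F[8] → 0x38007  P=1,RW=1,US=1,PS=0
  L1 @0x38[31] → 0x3B007  P=1,RW=1,US=1,PS=0
  → PA=0x3B432  (2 entries read)

Access #2 PA: FAULT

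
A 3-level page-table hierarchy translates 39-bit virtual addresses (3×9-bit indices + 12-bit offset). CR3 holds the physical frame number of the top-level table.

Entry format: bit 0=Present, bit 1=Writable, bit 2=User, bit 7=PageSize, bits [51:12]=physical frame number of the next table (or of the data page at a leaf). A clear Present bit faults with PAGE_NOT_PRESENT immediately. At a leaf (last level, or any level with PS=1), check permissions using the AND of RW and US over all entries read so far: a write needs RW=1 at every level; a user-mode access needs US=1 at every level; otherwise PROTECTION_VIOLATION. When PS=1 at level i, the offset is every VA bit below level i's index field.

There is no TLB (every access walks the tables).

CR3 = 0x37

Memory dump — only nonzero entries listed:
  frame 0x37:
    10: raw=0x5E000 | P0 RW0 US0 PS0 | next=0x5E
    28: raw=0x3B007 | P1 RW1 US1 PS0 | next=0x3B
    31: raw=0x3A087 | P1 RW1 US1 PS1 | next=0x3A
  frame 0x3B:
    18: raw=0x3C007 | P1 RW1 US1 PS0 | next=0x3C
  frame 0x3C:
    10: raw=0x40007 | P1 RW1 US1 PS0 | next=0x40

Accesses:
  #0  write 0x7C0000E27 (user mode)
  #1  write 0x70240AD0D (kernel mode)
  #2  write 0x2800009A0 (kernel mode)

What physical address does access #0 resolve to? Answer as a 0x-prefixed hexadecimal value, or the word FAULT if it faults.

Trace:
#0 VA=0x7C0000E27 (w,user):
  L0 @0x37[31] → 0x3A087  P=1,RW=1,US=1,PS=1
  ✓ 0x3AE27 (huge @L0)  — 1 lookups
#1 VA=0x70240AD0D (w,kernel):
  L0 @0x37[28] → 0x3B007  P=1,RW=1,US=1,PS=0
  L1 @0x3B[18] → 0x3C007  P=1,RW=1,US=1,PS=0
  L2 @0x3C[10] → 0x40007  P=1,RW=1,US=1,PS=0
  ✓ 0x40D0D  — 3 lookups
#2 VA=0x2800009A0 (w,kernel):
  L0 @0x37[10] → 0x5E000  P=0,RW=0,US=0,PS=0
  ✗ PAGE_NOT_PRESENT  [1 reads]

Access #0 PA: 0x3AE27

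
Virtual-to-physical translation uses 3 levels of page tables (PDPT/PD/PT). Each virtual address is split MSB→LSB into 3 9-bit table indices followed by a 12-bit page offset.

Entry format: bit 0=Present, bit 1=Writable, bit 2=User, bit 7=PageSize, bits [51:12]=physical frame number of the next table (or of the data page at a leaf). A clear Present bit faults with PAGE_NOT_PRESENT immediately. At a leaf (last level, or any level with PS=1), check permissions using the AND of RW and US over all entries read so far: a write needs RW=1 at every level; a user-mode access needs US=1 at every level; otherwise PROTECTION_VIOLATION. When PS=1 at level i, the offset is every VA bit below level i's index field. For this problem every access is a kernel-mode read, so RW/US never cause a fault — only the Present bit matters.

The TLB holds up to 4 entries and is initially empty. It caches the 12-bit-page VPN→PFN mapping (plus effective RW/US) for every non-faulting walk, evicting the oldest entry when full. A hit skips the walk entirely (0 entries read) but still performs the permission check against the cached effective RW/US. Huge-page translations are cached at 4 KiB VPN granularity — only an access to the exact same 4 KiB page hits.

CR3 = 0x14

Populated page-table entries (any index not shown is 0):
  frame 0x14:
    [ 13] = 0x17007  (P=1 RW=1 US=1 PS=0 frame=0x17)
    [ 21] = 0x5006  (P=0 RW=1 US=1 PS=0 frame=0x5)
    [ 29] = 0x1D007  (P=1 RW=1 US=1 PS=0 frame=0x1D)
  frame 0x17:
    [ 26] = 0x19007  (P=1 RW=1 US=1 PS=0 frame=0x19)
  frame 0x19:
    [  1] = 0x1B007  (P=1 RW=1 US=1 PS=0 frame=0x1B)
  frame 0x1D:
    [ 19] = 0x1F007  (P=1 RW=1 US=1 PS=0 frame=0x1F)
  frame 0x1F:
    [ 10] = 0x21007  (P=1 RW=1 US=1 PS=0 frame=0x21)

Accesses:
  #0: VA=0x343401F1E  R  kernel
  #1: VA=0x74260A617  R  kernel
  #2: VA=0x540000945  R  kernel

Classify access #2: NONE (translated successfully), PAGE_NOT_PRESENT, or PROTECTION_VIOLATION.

Trace:
#0 VA=0x343401F1E (r,kernel):
  L0 @0x14[13] → 0x17007  P=1,RW=1,US=1,PS=0
  L1 @0x17[26] → 0x19007  P=1,RW=1,US=1,PS=0
  L2 @0x19[1] → 0x1B007  P=1,RW=1,US=1,PS=0
  ⇒ phys 0x1BF1E  [3 reads]
#1 VA=0x74260A617 (r,kernel):
  L0 @0x14[29] → 0x1D007  P=1,RW=1,US=1,PS=0
  L1 @0x1D[19] → 0x1F007  P=1,RW=1,US=1,PS=0
  L2 @0x1F[10] → 0x21007  P=1,RW=1,US=1,PS=0
  ⇒ phys 0x21617  [3 reads]
#2 VA=0x540000945 (r,kernel):
  L0 @0x14[21] → 0x5006  P=0,RW=1,US=1,PS=0
  → PAGE_NOT_PRESENT  (1 entries read)

Access #2 fault: PAGE_NOT_PRESENT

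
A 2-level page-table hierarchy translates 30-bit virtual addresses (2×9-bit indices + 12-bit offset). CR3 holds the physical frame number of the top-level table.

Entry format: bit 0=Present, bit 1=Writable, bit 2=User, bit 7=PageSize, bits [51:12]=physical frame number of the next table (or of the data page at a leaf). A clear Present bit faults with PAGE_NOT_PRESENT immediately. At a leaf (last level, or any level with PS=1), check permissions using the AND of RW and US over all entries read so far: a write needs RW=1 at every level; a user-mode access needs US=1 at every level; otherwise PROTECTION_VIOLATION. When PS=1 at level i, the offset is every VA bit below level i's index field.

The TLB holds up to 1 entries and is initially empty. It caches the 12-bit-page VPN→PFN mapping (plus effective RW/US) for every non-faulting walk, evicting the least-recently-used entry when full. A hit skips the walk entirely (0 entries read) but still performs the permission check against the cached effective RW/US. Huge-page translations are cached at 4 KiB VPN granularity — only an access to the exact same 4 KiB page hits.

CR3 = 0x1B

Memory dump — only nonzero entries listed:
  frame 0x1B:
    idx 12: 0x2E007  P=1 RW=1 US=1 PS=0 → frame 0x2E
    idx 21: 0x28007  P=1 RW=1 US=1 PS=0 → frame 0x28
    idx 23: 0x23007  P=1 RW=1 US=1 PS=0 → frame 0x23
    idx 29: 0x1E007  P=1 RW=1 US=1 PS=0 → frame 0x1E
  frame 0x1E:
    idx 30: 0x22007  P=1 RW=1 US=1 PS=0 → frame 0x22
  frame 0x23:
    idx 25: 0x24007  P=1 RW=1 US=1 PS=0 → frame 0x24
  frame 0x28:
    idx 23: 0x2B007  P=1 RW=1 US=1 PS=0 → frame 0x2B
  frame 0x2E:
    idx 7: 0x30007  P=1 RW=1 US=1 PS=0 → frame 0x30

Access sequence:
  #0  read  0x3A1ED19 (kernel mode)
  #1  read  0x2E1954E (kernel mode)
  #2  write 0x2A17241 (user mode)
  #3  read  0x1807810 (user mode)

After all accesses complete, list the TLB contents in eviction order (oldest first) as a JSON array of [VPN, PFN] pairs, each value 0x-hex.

Per-access translation:
#0 VA=0x3A1ED19 (r,kernel):
  [0] read 0x1B idx=29: raw=0x1E007 flags P=1 W=1 U=1 S=0
  [1] read 0x1E idx=30: raw=0x22007 flags P=1 W=1 U=1 S=0
  → PA=0x22D19  (2 entries read)
#1 VA=0x2E1954E (r,kernel):
  [0] read 0x1B idx=23: raw=0x23007 flags P=1 W=1 U=1 S=0
  [1] read 0x23 idx=25: raw=0x24007 flags P=1 W=1 U=1 S=0
  → PA=0x2454E  (2 entries read)
#2 VA=0x2A17241 (w,user):
  [0] read 0x1B idx=21: raw=0x28007 flags P=1 W=1 U=1 S=0
  [1] read 0x28 idx=23: raw=0x2B007 flags P=1 W=1 U=1 S=0
  → PA=0x2B241  (2 entries read)
#3 VA=0x1807810 (r,user):
  [0] read 0x1B idx=12: raw=0x2E007 flags P=1 W=1 U=1 S=0
  [1] read 0x2E idx=7: raw=0x30007 flags P=1 W=1 U=1 S=0
  → PA=0x30810  (2 entries read)

TLB: [["0x1807", "0x30"]]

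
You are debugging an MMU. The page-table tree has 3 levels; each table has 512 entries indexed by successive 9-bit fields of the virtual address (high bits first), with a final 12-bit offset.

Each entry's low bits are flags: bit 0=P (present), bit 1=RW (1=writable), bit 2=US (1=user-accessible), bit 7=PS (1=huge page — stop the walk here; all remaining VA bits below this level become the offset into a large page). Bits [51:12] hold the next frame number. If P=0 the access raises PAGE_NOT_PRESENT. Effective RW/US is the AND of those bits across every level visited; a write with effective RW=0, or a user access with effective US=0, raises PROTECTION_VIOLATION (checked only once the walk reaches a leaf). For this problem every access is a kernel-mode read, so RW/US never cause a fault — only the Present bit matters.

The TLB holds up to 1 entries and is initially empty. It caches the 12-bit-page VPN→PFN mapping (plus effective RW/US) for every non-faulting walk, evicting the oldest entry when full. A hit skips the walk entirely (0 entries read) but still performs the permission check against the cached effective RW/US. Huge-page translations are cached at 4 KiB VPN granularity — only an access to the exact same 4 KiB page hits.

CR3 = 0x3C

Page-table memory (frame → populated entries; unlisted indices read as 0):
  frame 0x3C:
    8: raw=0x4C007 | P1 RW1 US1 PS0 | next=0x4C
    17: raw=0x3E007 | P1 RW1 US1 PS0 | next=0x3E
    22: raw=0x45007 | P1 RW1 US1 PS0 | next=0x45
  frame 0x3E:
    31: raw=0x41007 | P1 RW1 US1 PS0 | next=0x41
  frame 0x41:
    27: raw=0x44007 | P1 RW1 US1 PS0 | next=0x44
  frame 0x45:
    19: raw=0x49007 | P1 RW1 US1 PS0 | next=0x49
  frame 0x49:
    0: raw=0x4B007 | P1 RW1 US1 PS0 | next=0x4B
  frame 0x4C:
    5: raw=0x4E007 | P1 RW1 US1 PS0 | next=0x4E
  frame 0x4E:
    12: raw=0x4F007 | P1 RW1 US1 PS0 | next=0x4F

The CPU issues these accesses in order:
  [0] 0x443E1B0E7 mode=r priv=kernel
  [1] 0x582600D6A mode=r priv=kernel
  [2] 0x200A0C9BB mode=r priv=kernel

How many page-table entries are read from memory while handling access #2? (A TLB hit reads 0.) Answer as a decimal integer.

Trace:
#0 VA=0x443E1B0E7 (r,kernel):
  [0] read 0x3C idx=17: raw=0x3E007 flags P=1 W=1 U=1 S=0
  [1] read 0x3E idx=31: raw=0x41007 flags P=1 W=1 U=1 S=0
  [2] read 0x41 idx=27: raw=0x44007 flags P=1 W=1 U=1 S=0
  ⇒ phys 0x440E7  [3 reads]
#1 VA=0x582600D6A (r,kernel):
  [0] read 0x3C idx=22: raw=0x45007 flags P=1 W=1 U=1 S=0
  [1] read 0x45 idx=19: raw=0x49007 flags P=1 W=1 U=1 S=0
  [2] read 0x49 idx=0: raw=0x4B007 flags P=1 W=1 U=1 S=0
  ⇒ phys 0x4BD6A  [3 reads]
#2 VA=0x200A0C9BB (r,kernel):
  [0] read 0x3C idx=8: raw=0x4C007 flags P=1 W=1 U=1 S=0
  [1] read 0x4C idx=5: raw=0x4E007 flags P=1 W=1 U=1 S=0
  [2] read 0x4E idx=12: raw=0x4F007 flags P=1 W=1 U=1 S=0
  ⇒ phys 0x4F9BB  [3 reads]

Entries read for #2: 3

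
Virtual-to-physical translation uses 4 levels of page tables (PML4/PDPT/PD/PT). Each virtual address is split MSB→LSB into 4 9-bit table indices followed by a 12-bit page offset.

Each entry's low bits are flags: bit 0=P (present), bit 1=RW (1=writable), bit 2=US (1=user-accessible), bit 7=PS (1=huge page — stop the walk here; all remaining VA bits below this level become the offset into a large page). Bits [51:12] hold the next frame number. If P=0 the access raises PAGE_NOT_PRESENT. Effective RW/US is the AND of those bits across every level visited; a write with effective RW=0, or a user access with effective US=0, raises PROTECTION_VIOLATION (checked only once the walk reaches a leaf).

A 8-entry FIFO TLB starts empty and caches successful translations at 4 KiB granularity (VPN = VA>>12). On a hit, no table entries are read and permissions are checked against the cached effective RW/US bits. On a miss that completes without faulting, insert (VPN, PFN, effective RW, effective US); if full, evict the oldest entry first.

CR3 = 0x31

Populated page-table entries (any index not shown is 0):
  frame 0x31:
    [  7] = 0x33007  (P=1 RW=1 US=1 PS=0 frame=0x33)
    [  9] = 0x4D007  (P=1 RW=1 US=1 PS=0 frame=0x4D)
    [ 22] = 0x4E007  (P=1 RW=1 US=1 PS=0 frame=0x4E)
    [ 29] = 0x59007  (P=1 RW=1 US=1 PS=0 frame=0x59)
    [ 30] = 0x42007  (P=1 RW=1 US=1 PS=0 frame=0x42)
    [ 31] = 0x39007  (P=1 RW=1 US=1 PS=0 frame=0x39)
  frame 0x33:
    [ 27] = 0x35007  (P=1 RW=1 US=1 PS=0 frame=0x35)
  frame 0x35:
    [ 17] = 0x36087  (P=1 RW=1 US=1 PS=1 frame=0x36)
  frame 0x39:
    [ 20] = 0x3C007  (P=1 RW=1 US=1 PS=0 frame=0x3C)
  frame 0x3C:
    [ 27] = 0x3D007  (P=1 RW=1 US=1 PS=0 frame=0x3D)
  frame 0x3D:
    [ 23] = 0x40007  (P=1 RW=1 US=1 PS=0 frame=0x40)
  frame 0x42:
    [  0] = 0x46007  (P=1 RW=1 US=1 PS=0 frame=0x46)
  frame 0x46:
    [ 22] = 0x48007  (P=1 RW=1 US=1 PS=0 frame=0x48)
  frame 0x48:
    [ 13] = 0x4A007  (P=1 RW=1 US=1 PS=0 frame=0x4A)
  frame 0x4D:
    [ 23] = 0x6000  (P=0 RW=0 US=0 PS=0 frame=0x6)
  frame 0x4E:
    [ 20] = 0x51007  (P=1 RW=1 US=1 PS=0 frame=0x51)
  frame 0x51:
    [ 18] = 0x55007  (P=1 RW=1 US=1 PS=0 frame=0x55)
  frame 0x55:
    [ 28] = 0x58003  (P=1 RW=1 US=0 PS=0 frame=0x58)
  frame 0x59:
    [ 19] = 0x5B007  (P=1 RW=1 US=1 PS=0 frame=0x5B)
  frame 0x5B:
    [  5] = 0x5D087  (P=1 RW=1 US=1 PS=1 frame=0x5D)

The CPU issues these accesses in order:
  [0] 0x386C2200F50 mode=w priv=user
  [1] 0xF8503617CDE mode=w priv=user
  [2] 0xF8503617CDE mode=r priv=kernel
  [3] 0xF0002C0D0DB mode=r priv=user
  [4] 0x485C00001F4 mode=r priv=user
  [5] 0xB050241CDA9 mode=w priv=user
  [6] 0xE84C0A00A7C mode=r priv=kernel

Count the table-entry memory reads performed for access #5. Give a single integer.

Per-access translation:
#0 VA=0x386C2200F50 (w,user):
  [0] read 0x31 idx=7: raw=0x33007 flags P=1 W=1 U=1 S=0
  [1] read 0x33 idx=27: raw=0x35007 flags P=1 W=1 U=1 S=0
  [2] read 0x35 idx=17: raw=0x36087 flags P=1 W=1 U=1 S=1
  ✓ 0x36F50 (huge @L2)  — 3 lookups
#1 VA=0xF8503617CDE (w,user):
  [0] read 0x31 idx=31: raw=0x39007 flags P=1 W=1 U=1 S=0
  [1] read 0x39 idx=20: raw=0x3C007 flags P=1 W=1 U=1 S=0
  [2] read 0x3C idx=27: raw=0x3D007 flags P=1 W=1 U=1 S=0
  [3] read 0x3D idx=23: raw=0x40007 flags P=1 W=1 U=1 S=0
  ✓ 0x40CDE  — 4 lookups
#2 VA=0xF8503617CDE (r,kernel):
  TLB hit vpn=0xF8503617 → PA=0x40CDE
#3 VA=0xF0002C0D0DB (r,user):
  [0] read 0x31 idx=30: raw=0x42007 flags P=1 W=1 U=1 S=0
  [1] read 0x42 idx=0: raw=0x46007 flags P=1 W=1 U=1 S=0
  [2] read 0x46 idx=22: raw=0x48007 flags P=1 W=1 U=1 S=0
  [3] read 0x48 idx=13: raw=0x4A007 flags P=1 W=1 U=1 S=0
  ✓ 0x4A0DB  — 4 lookups
#4 VA=0x485C00001F4 (r,user):
  [0] read 0x31 idx=9: raw=0x4D007 flags P=1 W=1 U=1 S=0
  [1] read 0x4D idx=23: raw=0x6000 flags P=0 W=0 U=0 S=0
  → PAGE_NOT_PRESENT  (2 entries read)
#5 VA=0xB050241CDA9 (w,user):
  [0] read 0x31 idx=22: raw=0x4E007 flags P=1 W=1 U=1 S=0
  [1] read 0x4E idx=20: raw=0x51007 flags P=1 W=1 U=1 S=0
  [2] read 0x51 idx=18: raw=0x55007 flags P=1 W=1 U=1 S=0
  [3] read 0x55 idx=28: raw=0x58003 flags P=1 W=1 U=0 S=0
  → PROTECTION_VIOLATION  (4 entries read)
#6 VA=0xE84C0A00A7C (r,kernel):
  [0] read 0x31 idx=29: raw=0x59007 flags P=1 W=1 U=1 S=0
  [1] read 0x59 idx=19: raw=0x5B007 flags P=1 W=1 U=1 S=0
  [2] read 0x5B idx=5: raw=0x5D087 flags P=1 W=1 U=1 S=1
  ✓ 0x5DA7C (huge @L2)  — 3 lookups

Entries read for #5: 4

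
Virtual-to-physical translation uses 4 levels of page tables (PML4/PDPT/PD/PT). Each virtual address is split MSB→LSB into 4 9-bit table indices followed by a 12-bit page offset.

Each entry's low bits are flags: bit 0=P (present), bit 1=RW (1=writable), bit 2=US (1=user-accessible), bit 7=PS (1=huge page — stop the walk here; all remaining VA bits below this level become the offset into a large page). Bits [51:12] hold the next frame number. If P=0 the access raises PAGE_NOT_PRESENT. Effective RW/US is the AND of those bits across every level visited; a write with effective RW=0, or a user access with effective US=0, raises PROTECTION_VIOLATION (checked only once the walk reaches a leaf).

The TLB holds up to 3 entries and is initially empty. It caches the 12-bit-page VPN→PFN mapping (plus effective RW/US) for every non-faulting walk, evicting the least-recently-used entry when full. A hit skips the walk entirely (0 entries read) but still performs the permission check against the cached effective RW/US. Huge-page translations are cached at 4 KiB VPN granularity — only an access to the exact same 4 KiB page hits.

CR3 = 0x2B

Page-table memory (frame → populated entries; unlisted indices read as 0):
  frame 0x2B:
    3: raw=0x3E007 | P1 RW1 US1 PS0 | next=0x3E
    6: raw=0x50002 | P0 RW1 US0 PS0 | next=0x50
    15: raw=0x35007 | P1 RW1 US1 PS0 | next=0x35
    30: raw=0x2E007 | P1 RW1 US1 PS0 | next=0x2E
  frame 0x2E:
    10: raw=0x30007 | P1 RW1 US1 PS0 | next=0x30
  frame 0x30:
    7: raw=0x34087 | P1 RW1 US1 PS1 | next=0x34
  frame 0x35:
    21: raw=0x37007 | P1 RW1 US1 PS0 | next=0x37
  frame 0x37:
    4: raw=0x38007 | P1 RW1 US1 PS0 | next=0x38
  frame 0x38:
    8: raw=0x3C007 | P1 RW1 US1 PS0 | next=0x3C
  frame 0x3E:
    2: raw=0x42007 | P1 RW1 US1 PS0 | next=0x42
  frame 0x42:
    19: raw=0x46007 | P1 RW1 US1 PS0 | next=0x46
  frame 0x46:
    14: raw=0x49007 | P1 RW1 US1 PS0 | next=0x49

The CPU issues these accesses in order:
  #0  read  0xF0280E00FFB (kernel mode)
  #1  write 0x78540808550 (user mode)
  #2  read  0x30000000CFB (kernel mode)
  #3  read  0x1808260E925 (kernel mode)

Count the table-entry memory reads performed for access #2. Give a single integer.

Walk each access:
#0 VA=0xF0280E00FFB (r,kernel):
  lvl0: tbl 0x2B, slot 30 ⇒ 0x2E007 (P1/RW1/US1/PS0)
  lvl1: tbl 0x2E, slot 10 ⇒ 0x30007 (P1/RW1/US1/PS0)
  lvl2: tbl 0x30, slot 7 ⇒ 0x34087 (P1/RW1/US1/PS1)
  ✓ 0x34FFB (huge @L2)  — 3 lookups
#1 VA=0x78540808550 (w,user):
  lvl0: tbl 0x2B, slot 15 ⇒ 0x35007 (P1/RW1/US1/PS0)
  lvl1: tbl 0x35, slot 21 ⇒ 0x37007 (P1/RW1/US1/PS0)
  lvl2: tbl 0x37, slot 4 ⇒ 0x38007 (P1/RW1/US1/PS0)
  lvl3: tbl 0x38, slot 8 ⇒ 0x3C007 (P1/RW1/US1/PS0)
  ✓ 0x3C550  — 4 lookups
#2 VA=0x30000000CFB (r,kernel):
  lvl0: tbl 0x2B, slot 6 ⇒ 0x50002 (P0/RW1/US0/PS0)
  → PAGE_NOT_PRESENT  (1 entries read)
#3 VA=0x1808260E925 (r,kernel):
  lvl0: tbl 0x2B, slot 3 ⇒ 0x3E007 (P1/RW1/US1/PS0)
  lvl1: tbl 0x3E, slot 2 ⇒ 0x42007 (P1/RW1/US1/PS0)
  lvl2: tbl 0x42, slot 19 ⇒ 0x46007 (P1/RW1/US1/PS0)
  lvl3: tbl 0x46, slot 14 ⇒ 0x49007 (P1/RW1/US1/PS0)
  ✓ 0x49925  — 4 lookups

Entries read for #2: 1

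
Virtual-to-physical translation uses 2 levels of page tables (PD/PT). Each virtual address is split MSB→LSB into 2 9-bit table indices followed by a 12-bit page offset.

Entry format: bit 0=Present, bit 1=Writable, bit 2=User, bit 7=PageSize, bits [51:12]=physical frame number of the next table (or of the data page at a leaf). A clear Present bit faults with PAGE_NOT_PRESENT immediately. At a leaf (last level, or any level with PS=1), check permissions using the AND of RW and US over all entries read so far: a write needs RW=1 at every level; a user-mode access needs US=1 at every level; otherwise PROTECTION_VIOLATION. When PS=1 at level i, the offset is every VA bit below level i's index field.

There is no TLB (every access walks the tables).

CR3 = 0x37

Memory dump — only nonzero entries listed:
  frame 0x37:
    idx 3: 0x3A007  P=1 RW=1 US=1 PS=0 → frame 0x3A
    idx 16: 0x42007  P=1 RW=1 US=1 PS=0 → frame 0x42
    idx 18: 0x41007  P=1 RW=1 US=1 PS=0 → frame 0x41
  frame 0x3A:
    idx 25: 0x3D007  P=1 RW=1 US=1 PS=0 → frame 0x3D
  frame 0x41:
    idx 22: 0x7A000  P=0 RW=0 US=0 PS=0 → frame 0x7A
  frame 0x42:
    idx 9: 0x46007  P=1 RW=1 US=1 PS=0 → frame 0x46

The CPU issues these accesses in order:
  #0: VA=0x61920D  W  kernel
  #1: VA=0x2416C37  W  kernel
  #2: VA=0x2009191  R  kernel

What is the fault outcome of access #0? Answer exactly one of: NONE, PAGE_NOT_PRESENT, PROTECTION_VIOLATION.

Trace:
#0 VA=0x61920D (w,kernel):
  L0 @0x37[3] → 0x3A007  P=1,RW=1,US=1,PS=0
  L1 @0x3A[25] → 0x3D007  P=1,RW=1,US=1,PS=0
  ⇒ phys 0x3D20D  [2 reads]
#1 VA=0x2416C37 (w,kernel):
  L0 @0x37[18] → 0x41007  P=1,RW=1,US=1,PS=0
  L1 @0x41[22] → 0x7A000  P=0,RW=0,US=0,PS=0
  ⇒ fault: PAGE_NOT_PRESENT  — 2 lookups
#2 VA=0x2009191 (r,kernel):
  L0 @0x37[16] → 0x42007  P=1,RW=1,US=1,PS=0
  L1 @0x42[9] → 0x46007  P=1,RW=1,US=1,PS=0
  ⇒ phys 0x46191  [2 reads]

Access #0 fault: NONE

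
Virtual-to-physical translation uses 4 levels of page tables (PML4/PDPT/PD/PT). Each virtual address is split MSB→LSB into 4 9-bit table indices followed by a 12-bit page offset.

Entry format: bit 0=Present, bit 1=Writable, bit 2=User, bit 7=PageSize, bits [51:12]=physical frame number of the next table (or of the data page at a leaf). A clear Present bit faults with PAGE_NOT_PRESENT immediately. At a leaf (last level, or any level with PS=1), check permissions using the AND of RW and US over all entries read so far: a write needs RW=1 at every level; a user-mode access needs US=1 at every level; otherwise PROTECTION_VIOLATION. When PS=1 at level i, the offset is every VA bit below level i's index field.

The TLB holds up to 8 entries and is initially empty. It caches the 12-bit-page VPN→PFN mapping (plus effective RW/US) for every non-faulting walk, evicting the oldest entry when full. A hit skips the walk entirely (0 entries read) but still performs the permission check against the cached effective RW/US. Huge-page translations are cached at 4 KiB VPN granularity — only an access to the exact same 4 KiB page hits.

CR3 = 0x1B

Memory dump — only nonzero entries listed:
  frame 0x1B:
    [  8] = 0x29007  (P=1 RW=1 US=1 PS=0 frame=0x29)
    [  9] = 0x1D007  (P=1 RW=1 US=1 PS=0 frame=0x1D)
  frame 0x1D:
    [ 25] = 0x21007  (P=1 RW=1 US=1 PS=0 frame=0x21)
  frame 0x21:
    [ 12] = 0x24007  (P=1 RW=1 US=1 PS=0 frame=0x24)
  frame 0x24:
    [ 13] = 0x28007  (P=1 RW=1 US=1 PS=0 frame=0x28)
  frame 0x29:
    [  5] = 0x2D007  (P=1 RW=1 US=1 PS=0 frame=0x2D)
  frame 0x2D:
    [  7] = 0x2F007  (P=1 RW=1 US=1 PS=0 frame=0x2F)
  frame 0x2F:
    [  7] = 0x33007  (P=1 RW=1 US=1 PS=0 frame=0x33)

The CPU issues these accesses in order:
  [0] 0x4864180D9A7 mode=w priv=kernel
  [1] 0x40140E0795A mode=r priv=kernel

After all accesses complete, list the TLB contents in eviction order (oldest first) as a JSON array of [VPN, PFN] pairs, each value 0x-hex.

Walk each access:
#0 VA=0x4864180D9A7 (w,kernel):
  L0: frame=0x1B idx=9 entry=0x1D007 [P=1 RW=1 US=1 PS=0]
  L1: frame=0x1D idx=25 entry=0x21007 [P=1 RW=1 US=1 PS=0]
  L2: frame=0x21 idx=12 entry=0x24007 [P=1 RW=1 US=1 PS=0]
  L3: frame=0x24 idx=13 entry=0x28007 [P=1 RW=1 US=1 PS=0]
  ⇒ phys 0x289A7  [4 reads]
#1 VA=0x40140E0795A (r,kernel):
  L0: frame=0x1B idx=8 entry=0x29007 [P=1 RW=1 US=1 PS=0]
  L1: frame=0x29 idx=5 entry=0x2D007 [P=1 RW=1 US=1 PS=0]
  L2: frame=0x2D idx=7 entry=0x2F007 [P=1 RW=1 US=1 PS=0]
  L3: frame=0x2F idx=7 entry=0x33007 [P=1 RW=1 US=1 PS=0]
  ⇒ phys 0x3395A  [4 reads]

TLB: [["0x4864180D", "0x28"], ["0x40140E07", "0x33"]]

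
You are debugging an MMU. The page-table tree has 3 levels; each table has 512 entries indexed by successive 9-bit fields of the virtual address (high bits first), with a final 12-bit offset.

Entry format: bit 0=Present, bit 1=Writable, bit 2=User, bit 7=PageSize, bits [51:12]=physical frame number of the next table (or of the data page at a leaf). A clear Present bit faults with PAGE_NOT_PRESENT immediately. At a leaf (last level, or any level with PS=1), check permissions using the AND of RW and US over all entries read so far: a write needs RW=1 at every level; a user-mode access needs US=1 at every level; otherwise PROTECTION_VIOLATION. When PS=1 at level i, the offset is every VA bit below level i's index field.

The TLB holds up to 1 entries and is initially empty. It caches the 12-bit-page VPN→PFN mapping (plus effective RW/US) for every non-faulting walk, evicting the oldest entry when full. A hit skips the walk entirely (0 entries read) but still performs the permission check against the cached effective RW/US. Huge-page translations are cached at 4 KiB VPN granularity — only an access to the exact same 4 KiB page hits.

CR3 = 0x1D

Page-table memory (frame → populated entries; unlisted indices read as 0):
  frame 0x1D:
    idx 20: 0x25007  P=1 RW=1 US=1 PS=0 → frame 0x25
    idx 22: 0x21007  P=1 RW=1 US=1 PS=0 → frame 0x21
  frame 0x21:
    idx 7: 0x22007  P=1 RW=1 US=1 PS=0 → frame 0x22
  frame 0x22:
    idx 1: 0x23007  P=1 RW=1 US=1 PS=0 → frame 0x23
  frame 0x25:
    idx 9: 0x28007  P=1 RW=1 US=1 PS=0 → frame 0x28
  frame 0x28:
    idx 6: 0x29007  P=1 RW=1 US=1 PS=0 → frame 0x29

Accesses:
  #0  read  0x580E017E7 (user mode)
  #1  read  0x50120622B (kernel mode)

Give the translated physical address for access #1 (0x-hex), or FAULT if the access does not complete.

Per-access translation:
#0 VA=0x580E017E7 (r,user):
  [0] read 0x1D idx=22: raw=0x21007 flags P=1 W=1 U=1 S=0
  [1] read 0x21 idx=7: raw=0x22007 flags P=1 W=1 U=1 S=0
  [2] read 0x22 idx=1: raw=0x23007 flags P=1 W=1 U=1 S=0
  ⇒ phys 0x237E7  [3 reads]
#1 VA=0x50120622B (r,kernel):
  [0] read 0x1D idx=20: raw=0x25007 flags P=1 W=1 U=1 S=0
  [1] read 0x25 idx=9: raw=0x28007 flags P=1 W=1 U=1 S=0
  [2] read 0x28 idx=6: raw=0x29007 flags P=1 W=1 U=1 S=0
  ⇒ phys 0x2922B  [3 reads]

Access #1 PA: 0x2922B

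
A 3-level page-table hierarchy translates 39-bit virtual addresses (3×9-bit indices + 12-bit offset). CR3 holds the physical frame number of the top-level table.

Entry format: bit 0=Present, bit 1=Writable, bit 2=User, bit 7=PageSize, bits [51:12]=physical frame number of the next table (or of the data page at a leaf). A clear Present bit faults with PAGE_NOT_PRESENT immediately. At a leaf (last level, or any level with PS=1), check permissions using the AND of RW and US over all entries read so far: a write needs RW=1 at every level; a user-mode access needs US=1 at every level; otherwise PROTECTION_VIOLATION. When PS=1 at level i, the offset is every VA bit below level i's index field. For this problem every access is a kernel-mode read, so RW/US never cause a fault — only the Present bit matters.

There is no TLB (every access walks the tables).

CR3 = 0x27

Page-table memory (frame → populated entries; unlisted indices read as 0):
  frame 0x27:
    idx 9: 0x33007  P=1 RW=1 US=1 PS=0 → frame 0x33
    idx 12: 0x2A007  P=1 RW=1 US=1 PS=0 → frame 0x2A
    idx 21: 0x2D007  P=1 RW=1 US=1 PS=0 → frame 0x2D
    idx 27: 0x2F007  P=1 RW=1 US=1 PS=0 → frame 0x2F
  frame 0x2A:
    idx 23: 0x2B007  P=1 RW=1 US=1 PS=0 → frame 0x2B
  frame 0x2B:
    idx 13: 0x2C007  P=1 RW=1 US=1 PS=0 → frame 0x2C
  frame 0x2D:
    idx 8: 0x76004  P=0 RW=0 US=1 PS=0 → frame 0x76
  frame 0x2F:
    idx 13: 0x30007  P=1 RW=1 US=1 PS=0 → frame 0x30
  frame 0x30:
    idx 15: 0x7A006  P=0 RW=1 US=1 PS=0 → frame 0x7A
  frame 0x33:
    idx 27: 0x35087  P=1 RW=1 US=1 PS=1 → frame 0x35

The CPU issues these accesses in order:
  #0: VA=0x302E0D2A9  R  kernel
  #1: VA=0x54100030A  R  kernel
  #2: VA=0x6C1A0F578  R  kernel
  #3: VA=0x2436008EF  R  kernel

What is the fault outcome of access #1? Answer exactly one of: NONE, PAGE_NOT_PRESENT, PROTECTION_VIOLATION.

Per-access translation:
#0 VA=0x302E0D2A9 (r,kernel):
  [0] read 0x27 idx=12: raw=0x2A007 flags P=1 W=1 U=1 S=0
  [1] read 0x2A idx=23: raw=0x2B007 flags P=1 W=1 U=1 S=0
  [2] read 0x2B idx=13: raw=0x2C007 flags P=1 W=1 U=1 S=0
  ⇒ phys 0x2C2A9  [3 reads]
#1 VA=0x54100030A (r,kernel):
  [0] read 0x27 idx=21: raw=0x2D007 flags P=1 W=1 U=1 S=0
  [1] read 0x2D idx=8: raw=0x76004 flags P=0 W=0 U=1 S=0
  ⇒ fault: PAGE_NOT_PRESENT  — 2 lookups
#2 VA=0x6C1A0F578 (r,kernel):
  [0] read 0x27 idx=27: raw=0x2F007 flags P=1 W=1 U=1 S=0
  [1] read 0x2F idx=13: raw=0x30007 flags P=1 W=1 U=1 S=0
  [2] read 0x30 idx=15: raw=0x7A006 flags P=0 W=1 U=1 S=0
  ⇒ fault: PAGE_NOT_PRESENT  — 3 lookups
#3 VA=0x2436008EF (r,kernel):
  [0] read 0x27 idx=9: raw=0x33007 flags P=1 W=1 U=1 S=0
  [1] read 0x33 idx=27: raw=0x35087 flags P=1 W=1 U=1 S=1
  ⇒ phys 0x358EF (huge @L1)  [2 reads]

Access #1 fault: PAGE_NOT_PRESENT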